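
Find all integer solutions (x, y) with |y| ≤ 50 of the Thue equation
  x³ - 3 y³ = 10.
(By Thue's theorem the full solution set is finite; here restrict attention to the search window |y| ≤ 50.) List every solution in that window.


The equation is x³ - 3y³ = 10. For fixed y, x³ = 3·y³ + 10, so a solution requires the RHS to be a perfect cube.
Strategy: iterate y from -50 to 50, compute RHS = 3·y³ + 10, and check whether it is a (positive or negative) perfect cube.
Check small values of y:
  y = 0: RHS = 10 is not a perfect cube.
  y = 1: RHS = 13 is not a perfect cube.
  y = -1: RHS = 7 is not a perfect cube.
  y = 2: RHS = 34 is not a perfect cube.
  y = -2: RHS = -14 is not a perfect cube.
  y = 3: RHS = 91 is not a perfect cube.
  y = -3: RHS = -71 is not a perfect cube.
Continuing, at y = 9: RHS = 2197 = (13)³ ⇒ x = 13 works.
Searching the remaining y in |y| ≤ 50 finds no further solutions.
Collected solutions: (13, 9).

Solutions (with |y| ≤ 50): (13, 9).


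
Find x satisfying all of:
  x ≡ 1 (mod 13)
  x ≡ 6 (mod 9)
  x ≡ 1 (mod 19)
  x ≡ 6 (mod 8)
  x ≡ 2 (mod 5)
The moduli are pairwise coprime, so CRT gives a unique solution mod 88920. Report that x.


Product of moduli M = 13 · 9 · 19 · 8 · 5 = 88920.
Merge one congruence at a time:
  Start: x ≡ 1 (mod 13).
  Combine with x ≡ 6 (mod 9); new modulus lcm = 117.
    Write x = 1 + 13·t and substitute into x ≡ 6 (mod 9): 13·t ≡ 6 − 1 = 5 (mod 9).
    Reduce coefficients mod 9: 4·t ≡ 5 (mod 9).
    The inverse of 4 mod 9 is 7 (since 4·7 = 28 = 3·9 + 1), so t ≡ 7·5 = 35 ≡ 8 (mod 9).
    Then x = 1 + 13·8 = 105, valid modulo lcm(13, 9) = 117: x ≡ 105 (mod 117).
  Combine with x ≡ 1 (mod 19); new modulus lcm = 2223.
    Write x = 105 + 117·t and substitute into x ≡ 1 (mod 19): 117·t ≡ 1 − 105 = -104 (mod 19).
    Reduce coefficients mod 19: 3·t ≡ 10 (mod 19).
    The inverse of 3 mod 19 is 13 (since 3·13 = 39 = 2·19 + 1), so t ≡ 13·10 = 130 ≡ 16 (mod 19).
    Then x = 105 + 117·16 = 1977, valid modulo lcm(117, 19) = 2223: x ≡ 1977 (mod 2223).
  Combine with x ≡ 6 (mod 8); new modulus lcm = 17784.
    Write x = 1977 + 2223·t and substitute into x ≡ 6 (mod 8): 2223·t ≡ 6 − 1977 = -1971 (mod 8).
    Reduce coefficients mod 8: 7·t ≡ 5 (mod 8).
    The inverse of 7 mod 8 is 7 (since 7·7 = 49 = 6·8 + 1), so t ≡ 7·5 = 35 ≡ 3 (mod 8).
    Then x = 1977 + 2223·3 = 8646, valid modulo lcm(2223, 8) = 17784: x ≡ 8646 (mod 17784).
  Combine with x ≡ 2 (mod 5); new modulus lcm = 88920.
    Write x = 8646 + 17784·t and substitute into x ≡ 2 (mod 5): 17784·t ≡ 2 − 8646 = -8644 (mod 5).
    Reduce coefficients mod 5: 4·t ≡ 1 (mod 5).
    The inverse of 4 mod 5 is 4 (since 4·4 = 16 = 3·5 + 1), so t ≡ 4·1 = 4 ≡ 4 (mod 5).
    Then x = 8646 + 17784·4 = 79782, valid modulo lcm(17784, 5) = 88920: x ≡ 79782 (mod 88920).
Verify against each original: 79782 mod 13 = 1, 79782 mod 9 = 6, 79782 mod 19 = 1, 79782 mod 8 = 6, 79782 mod 5 = 2.

x ≡ 79782 (mod 88920).


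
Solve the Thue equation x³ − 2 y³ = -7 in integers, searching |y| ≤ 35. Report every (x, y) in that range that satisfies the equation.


The equation is x³ - 2y³ = -7. For fixed y, x³ = 2·y³ − 7, so a solution requires the RHS to be a perfect cube.
Strategy: iterate y from -35 to 35, compute RHS = 2·y³ − 7, and check whether it is a (positive or negative) perfect cube.
Check small values of y:
  y = 0: RHS = -7 is not a perfect cube.
  y = 1: RHS = -5 is not a perfect cube.
  y = -1: RHS = -9 is not a perfect cube.
  y = 2: RHS = 9 is not a perfect cube.
  y = -2: RHS = -23 is not a perfect cube.
  y = 3: RHS = 47 is not a perfect cube.
  y = -3: RHS = -61 is not a perfect cube.
Continuing the search up to |y| = 35 finds no solutions either.
No (x, y) in the scanned range satisfies the equation.

No integer solutions with |y| ≤ 35.


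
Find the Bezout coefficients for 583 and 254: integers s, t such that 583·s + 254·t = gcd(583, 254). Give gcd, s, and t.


Euclidean algorithm on (583, 254) — divide until remainder is 0:
  583 = 2 · 254 + 75
  254 = 3 · 75 + 29
  75 = 2 · 29 + 17
  29 = 1 · 17 + 12
  17 = 1 · 12 + 5
  12 = 2 · 5 + 2
  5 = 2 · 2 + 1
  2 = 2 · 1 + 0
gcd(583, 254) = 1.
Track Bezout coefficients alongside the remainders: start with r₀ = 583 = a·1 + b·0 (s = 1, t = 0) and r₁ = 254 = a·0 + b·1 (s = 0, t = 1); each new remainder r_{k+1} = r_{k-1} − q_k·r_k inherits s_{k+1} = s_{k-1} − q_k·s_k, t_{k+1} = t_{k-1} − q_k·t_k, so r_k = a·s_k + b·t_k at every step:
  q = 2: r = 75, s = 1 − 2·0 = 1, t = 0 − 2·1 = -2  (check: 583·1 + 254·(-2) = 75)
  q = 3: r = 29, s = 0 − 3·1 = -3, t = 1 − 3·(-2) = 7  (check: 583·(-3) + 254·7 = 29)
  q = 2: r = 17, s = 1 − 2·(-3) = 7, t = -2 − 2·7 = -16  (check: 583·7 + 254·(-16) = 17)
  q = 1: r = 12, s = -3 − 1·7 = -10, t = 7 − 1·(-16) = 23  (check: 583·(-10) + 254·23 = 12)
  q = 1: r = 5, s = 7 − 1·(-10) = 17, t = -16 − 1·23 = -39  (check: 583·17 + 254·(-39) = 5)
  q = 2: r = 2, s = -10 − 2·17 = -44, t = 23 − 2·(-39) = 101  (check: 583·(-44) + 254·101 = 2)
  q = 2: r = 1, s = 17 − 2·(-44) = 105, t = -39 − 2·101 = -241  (check: 583·105 + 254·(-241) = 1)
The row with r = 1 (the gcd) gives the Bezout coefficients s = 105, t = -241.
Result: 583 · (105) + 254 · (-241) = 1.

gcd(583, 254) = 1; s = 105, t = -241 (check: 583·105 + 254·(-241) = 1).


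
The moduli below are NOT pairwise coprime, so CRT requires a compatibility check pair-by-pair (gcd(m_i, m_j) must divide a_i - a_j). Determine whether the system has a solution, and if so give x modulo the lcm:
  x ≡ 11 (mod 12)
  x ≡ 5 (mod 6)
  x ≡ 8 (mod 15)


Moduli 12, 6, 15 are not pairwise coprime, so CRT works modulo lcm(m_i) when all pairwise compatibility conditions hold.
Pairwise compatibility: gcd(m_i, m_j) must divide a_i - a_j for every pair.
Merge one congruence at a time:
  Start: x ≡ 11 (mod 12).
  Combine with x ≡ 5 (mod 6): gcd(12, 6) = 6; 5 - 11 = -6, which IS divisible by 6, so compatible.
    Write x = 11 + 12·t and substitute into x ≡ 5 (mod 6): 12·t ≡ 5 − 11 = -6 (mod 6).
    Divide the congruence (and modulus) by g = 6: 2·t ≡ -1 (mod 1).
    Modulo 1 every t works; take t = 0.
    Then x = 11 + 12·0 = 11, valid modulo lcm(12, 6) = 12: x ≡ 11 (mod 12).
  Combine with x ≡ 8 (mod 15): gcd(12, 15) = 3; 8 - 11 = -3, which IS divisible by 3, so compatible.
    Write x = 11 + 12·t and substitute into x ≡ 8 (mod 15): 12·t ≡ 8 − 11 = -3 (mod 15).
    Divide the congruence (and modulus) by g = 3: 4·t ≡ -1 (mod 5).
    Reduce coefficients mod 5: 4·t ≡ 4 (mod 5).
    The inverse of 4 mod 5 is 4 (since 4·4 = 16 = 3·5 + 1), so t ≡ 4·4 = 16 ≡ 1 (mod 5).
    Then x = 11 + 12·1 = 23, valid modulo lcm(12, 15) = 60: x ≡ 23 (mod 60).
Verify: 23 mod 12 = 11, 23 mod 6 = 5, 23 mod 15 = 8.

x ≡ 23 (mod 60).


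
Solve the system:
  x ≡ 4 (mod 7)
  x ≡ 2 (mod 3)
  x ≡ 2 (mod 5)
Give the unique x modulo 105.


Moduli 7, 3, 5 are pairwise coprime; by CRT there is a unique solution modulo M = 7 · 3 · 5 = 105.
Solve pairwise, accumulating the modulus:
  Start with x ≡ 4 (mod 7).
  Combine with x ≡ 2 (mod 3): since gcd(7, 3) = 1, we get a unique residue mod 21.
    Write x = 4 + 7·t and substitute into x ≡ 2 (mod 3): 7·t ≡ 2 − 4 = -2 (mod 3).
    Reduce coefficients mod 3: 1·t ≡ 1 (mod 3).
    So t ≡ 1 (mod 3).
    Then x = 4 + 7·1 = 11, valid modulo lcm(7, 3) = 21: x ≡ 11 (mod 21).
  Combine with x ≡ 2 (mod 5): since gcd(21, 5) = 1, we get a unique residue mod 105.
    Write x = 11 + 21·t and substitute into x ≡ 2 (mod 5): 21·t ≡ 2 − 11 = -9 (mod 5).
    Reduce coefficients mod 5: 1·t ≡ 1 (mod 5).
    So t ≡ 1 (mod 5).
    Then x = 11 + 21·1 = 32, valid modulo lcm(21, 5) = 105: x ≡ 32 (mod 105).
Verify: 32 mod 7 = 4 ✓, 32 mod 3 = 2 ✓, 32 mod 5 = 2 ✓.

x ≡ 32 (mod 105).


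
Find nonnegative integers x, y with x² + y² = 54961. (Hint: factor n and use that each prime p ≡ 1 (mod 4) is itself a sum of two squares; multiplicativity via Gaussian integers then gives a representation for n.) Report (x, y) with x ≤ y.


Step 1: Factor n = 54961 = 17 · 53 · 61.
Step 2: Check the mod-4 condition on each prime factor: 17 ≡ 1 (mod 4), exponent 1; 53 ≡ 1 (mod 4), exponent 1; 61 ≡ 1 (mod 4), exponent 1.
All primes ≡ 3 (mod 4) appear to even exponent (or don't appear), so by the two-squares theorem n IS expressible as a sum of two squares.
Step 3: Build a representation. Here n = 17 · 53 · 61 is a product of primes ≡ 1 (mod 4). Each prime p ≡ 1 (mod 4) is itself a sum of two squares; find a² by testing p − a² for a perfect square:
  17: 17 − 1² = 16 = 4² ⇒ 17 = 1² + 4².
  53: 53 − 1² = 52, 53 − 2² = 49 = 7² ⇒ 53 = 2² + 7².
  61: 61 − 1² = 60, 61 − 2² = 57, 61 − 3² = 52, 61 − 4² = 45, 61 − 5² = 36 = 6² ⇒ 61 = 5² + 6².
  Combine using the Brahmagupta–Fibonacci identity (a² + b²)(c² + d²) = (ac − bd)² + (ad + bc)² = (ac + bd)² + (ad − bc)²:
  17 · 53 = 901: from (1² + 4²)(2² + 7²), take (1·2 − 4·7, 1·7 + 4·2) = (2 − 28, 7 + 8) = (-26, 15); dropping signs (only squares matter) gives (26, 15); check 26² + 15² = 676 + 225 = 901 ✓.
  901 · 61 = 54961: from (26² + 15²)(5² + 6²), take (26·5 − 15·6, 26·6 + 15·5) = (130 − 90, 156 + 75) = (40, 231); check 40² + 231² = 1600 + 53361 = 54961 ✓.
Step 4: Order so x ≤ y and verify: 40² + 231² = 1600 + 53361 = 54961 = n. ✓

n = 54961 = 40² + 231² (one valid representation with x ≤ y).


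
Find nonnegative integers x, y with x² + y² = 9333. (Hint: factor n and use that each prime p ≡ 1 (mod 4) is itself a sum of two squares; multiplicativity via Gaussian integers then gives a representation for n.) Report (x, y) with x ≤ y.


Step 1: Factor n = 9333 = 3^2 · 17 · 61.
Step 2: Check the mod-4 condition on each prime factor: 3 ≡ 3 (mod 4), exponent 2 (must be even); 17 ≡ 1 (mod 4), exponent 1; 61 ≡ 1 (mod 4), exponent 1.
All primes ≡ 3 (mod 4) appear to even exponent (or don't appear), so by the two-squares theorem n IS expressible as a sum of two squares.
Step 3: Build a representation. Group n = k² · m with k = 3 and m = 17 · 61 = 1037 (a product of primes ≡ 1 (mod 4)); a representation of m scales to one of n via (k·x)² + (k·y)² = k²(x² + y²). Each prime p ≡ 1 (mod 4) is itself a sum of two squares; find a² by testing p − a² for a perfect square:
  17: 17 − 1² = 16 = 4² ⇒ 17 = 1² + 4².
  61: 61 − 1² = 60, 61 − 2² = 57, 61 − 3² = 52, 61 − 4² = 45, 61 − 5² = 36 = 6² ⇒ 61 = 5² + 6².
  Combine using the Brahmagupta–Fibonacci identity (a² + b²)(c² + d²) = (ac − bd)² + (ad + bc)² = (ac + bd)² + (ad − bc)²:
  17 · 61 = 1037: from (1² + 4²)(5² + 6²), take (1·5 − 4·6, 1·6 + 4·5) = (5 − 24, 6 + 20) = (-19, 26); dropping signs (only squares matter) gives (19, 26); check 19² + 26² = 361 + 676 = 1037 ✓.
  Scale by k = 3: (3·19, 3·26) = (57, 78).
Step 4: Order so x ≤ y and verify: 57² + 78² = 3249 + 6084 = 9333 = n. ✓

n = 9333 = 57² + 78² (one valid representation with x ≤ y).


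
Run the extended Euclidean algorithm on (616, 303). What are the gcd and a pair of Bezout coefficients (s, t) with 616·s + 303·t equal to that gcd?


Euclidean algorithm on (616, 303) — divide until remainder is 0:
  616 = 2 · 303 + 10
  303 = 30 · 10 + 3
  10 = 3 · 3 + 1
  3 = 3 · 1 + 0
gcd(616, 303) = 1.
Track Bezout coefficients alongside the remainders: start with r₀ = 616 = a·1 + b·0 (s = 1, t = 0) and r₁ = 303 = a·0 + b·1 (s = 0, t = 1); each new remainder r_{k+1} = r_{k-1} − q_k·r_k inherits s_{k+1} = s_{k-1} − q_k·s_k, t_{k+1} = t_{k-1} − q_k·t_k, so r_k = a·s_k + b·t_k at every step:
  q = 2: r = 10, s = 1 − 2·0 = 1, t = 0 − 2·1 = -2  (check: 616·1 + 303·(-2) = 10)
  q = 30: r = 3, s = 0 − 30·1 = -30, t = 1 − 30·(-2) = 61  (check: 616·(-30) + 303·61 = 3)
  q = 3: r = 1, s = 1 − 3·(-30) = 91, t = -2 − 3·61 = -185  (check: 616·91 + 303·(-185) = 1)
The row with r = 1 (the gcd) gives the Bezout coefficients s = 91, t = -185.
Result: 616 · (91) + 303 · (-185) = 1.

gcd(616, 303) = 1; s = 91, t = -185 (check: 616·91 + 303·(-185) = 1).


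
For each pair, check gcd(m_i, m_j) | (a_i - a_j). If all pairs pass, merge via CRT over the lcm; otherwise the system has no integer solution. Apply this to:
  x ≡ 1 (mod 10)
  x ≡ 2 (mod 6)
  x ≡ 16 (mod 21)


Moduli 10, 6, 21 are not pairwise coprime, so CRT works modulo lcm(m_i) when all pairwise compatibility conditions hold.
Pairwise compatibility: gcd(m_i, m_j) must divide a_i - a_j for every pair.
Merge one congruence at a time:
  Start: x ≡ 1 (mod 10).
  Combine with x ≡ 2 (mod 6): gcd(10, 6) = 2, and 2 - 1 = 1 is NOT divisible by 2.
    ⇒ system is inconsistent (no integer solution).

No solution (the system is inconsistent).


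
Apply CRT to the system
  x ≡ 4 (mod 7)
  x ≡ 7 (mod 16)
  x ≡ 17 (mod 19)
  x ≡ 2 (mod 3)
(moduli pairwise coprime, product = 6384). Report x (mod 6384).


Product of moduli M = 7 · 16 · 19 · 3 = 6384.
Merge one congruence at a time:
  Start: x ≡ 4 (mod 7).
  Combine with x ≡ 7 (mod 16); new modulus lcm = 112.
    Write x = 4 + 7·t and substitute into x ≡ 7 (mod 16): 7·t ≡ 7 − 4 = 3 (mod 16).
    The inverse of 7 mod 16 is 7 (since 7·7 = 49 = 3·16 + 1), so t ≡ 7·3 = 21 ≡ 5 (mod 16).
    Then x = 4 + 7·5 = 39, valid modulo lcm(7, 16) = 112: x ≡ 39 (mod 112).
  Combine with x ≡ 17 (mod 19); new modulus lcm = 2128.
    Write x = 39 + 112·t and substitute into x ≡ 17 (mod 19): 112·t ≡ 17 − 39 = -22 (mod 19).
    Reduce coefficients mod 19: 17·t ≡ 16 (mod 19).
    The inverse of 17 mod 19 is 9 (since 17·9 = 153 = 8·19 + 1), so t ≡ 9·16 = 144 ≡ 11 (mod 19).
    Then x = 39 + 112·11 = 1271, valid modulo lcm(112, 19) = 2128: x ≡ 1271 (mod 2128).
  Combine with x ≡ 2 (mod 3); new modulus lcm = 6384.
    Write x = 1271 + 2128·t and substitute into x ≡ 2 (mod 3): 2128·t ≡ 2 − 1271 = -1269 (mod 3).
    Reduce coefficients mod 3: 1·t ≡ 0 (mod 3).
    So t ≡ 0 (mod 3).
    Then x = 1271 + 2128·0 = 1271, valid modulo lcm(2128, 3) = 6384: x ≡ 1271 (mod 6384).
Verify against each original: 1271 mod 7 = 4, 1271 mod 16 = 7, 1271 mod 19 = 17, 1271 mod 3 = 2.

x ≡ 1271 (mod 6384).


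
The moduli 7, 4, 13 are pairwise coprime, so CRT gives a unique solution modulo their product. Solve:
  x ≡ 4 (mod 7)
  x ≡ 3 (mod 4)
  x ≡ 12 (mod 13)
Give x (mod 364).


Moduli 7, 4, 13 are pairwise coprime; by CRT there is a unique solution modulo M = 7 · 4 · 13 = 364.
Solve pairwise, accumulating the modulus:
  Start with x ≡ 4 (mod 7).
  Combine with x ≡ 3 (mod 4): since gcd(7, 4) = 1, we get a unique residue mod 28.
    Write x = 4 + 7·t and substitute into x ≡ 3 (mod 4): 7·t ≡ 3 − 4 = -1 (mod 4).
    Reduce coefficients mod 4: 3·t ≡ 3 (mod 4).
    The inverse of 3 mod 4 is 3 (since 3·3 = 9 = 2·4 + 1), so t ≡ 3·3 = 9 ≡ 1 (mod 4).
    Then x = 4 + 7·1 = 11, valid modulo lcm(7, 4) = 28: x ≡ 11 (mod 28).
  Combine with x ≡ 12 (mod 13): since gcd(28, 13) = 1, we get a unique residue mod 364.
    Write x = 11 + 28·t and substitute into x ≡ 12 (mod 13): 28·t ≡ 12 − 11 = 1 (mod 13).
    Reduce coefficients mod 13: 2·t ≡ 1 (mod 13).
    The inverse of 2 mod 13 is 7 (since 2·7 = 14 = 1·13 + 1), so t ≡ 7·1 = 7 ≡ 7 (mod 13).
    Then x = 11 + 28·7 = 207, valid modulo lcm(28, 13) = 364: x ≡ 207 (mod 364).
Verify: 207 mod 7 = 4 ✓, 207 mod 4 = 3 ✓, 207 mod 13 = 12 ✓.

x ≡ 207 (mod 364).


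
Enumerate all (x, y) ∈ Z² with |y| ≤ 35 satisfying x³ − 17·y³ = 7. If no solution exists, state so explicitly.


The equation is x³ - 17y³ = 7. For fixed y, x³ = 17·y³ + 7, so a solution requires the RHS to be a perfect cube.
Strategy: iterate y from -35 to 35, compute RHS = 17·y³ + 7, and check whether it is a (positive or negative) perfect cube.
Check small values of y:
  y = 0: RHS = 7 is not a perfect cube.
  y = 1: RHS = 24 is not a perfect cube.
  y = -1: RHS = -10 is not a perfect cube.
  y = 2: RHS = 143 is not a perfect cube.
  y = -2: RHS = -129 is not a perfect cube.
  y = 3: RHS = 466 is not a perfect cube.
  y = -3: RHS = -452 is not a perfect cube.
Continuing the search up to |y| = 35 finds no solutions either.
No (x, y) in the scanned range satisfies the equation.

No integer solutions with |y| ≤ 35.


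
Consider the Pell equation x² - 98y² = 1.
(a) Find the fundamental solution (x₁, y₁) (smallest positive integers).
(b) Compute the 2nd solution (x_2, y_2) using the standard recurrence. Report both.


Step 1: Find the fundamental solution (x₁, y₁) of x² - 98y² = 1.
  Expand √98 as a continued fraction. a₀ = ⌊√98⌋ = 9; iterate m_{k+1} = d_k·a_k − m_k, d_{k+1} = (98 − m_{k+1}²)/d_k, a_{k+1} = ⌊(a₀ + m_{k+1})/d_{k+1}⌋ (starting m₀ = 0, d₀ = 1), with convergents p_k = a_k·p_{k-1} + p_{k-2}, q_k = a_k·q_{k-1} + q_{k-2} (p₋₁ = 1, q₋₁ = 0):
  k = 0: a₀ = 9; p₀/q₀ = 9/1; p₀² − 98·q₀² = 81 − 98 = -17.
  k = 1: m = 9, d = 17, a = ⌊(9 + 9)/17⌋ = 1; p/q = (1·9 + 1)/(1·1 + 0) = 10/1; p² − 98·q² = 100 − 98 = 2.
  k = 2: m = 8, d = 2, a = ⌊(9 + 8)/2⌋ = 8; p/q = (8·10 + 9)/(8·1 + 1) = 89/9; p² − 98·q² = 7921 − 7938 = -17.
  k = 3: m = 8, d = 17, a = ⌊(9 + 8)/17⌋ = 1; p/q = (1·89 + 10)/(1·9 + 1) = 99/10; p² − 98·q² = 9801 − 9800 = 1.
  The first convergent with p² − 98·q² = 1 gives the fundamental solution (x₁, y₁) = (99, 10).
Step 2: Apply the recurrence (x_{n+1}, y_{n+1}) = (x₁x_n + 98y₁y_n, x₁y_n + y₁x_n) repeatedly.
  From (x_1, y_1) = (99, 10): x_2 = 99·99 + 98·10·10 = 19601; y_2 = 99·10 + 10·99 = 1980.
Step 3: Verify x_2² - 98·y_2² = 384199201 - 384199200 = 1 (should be 1). ✓

(x_1, y_1) = (99, 10); (x_2, y_2) = (19601, 1980).


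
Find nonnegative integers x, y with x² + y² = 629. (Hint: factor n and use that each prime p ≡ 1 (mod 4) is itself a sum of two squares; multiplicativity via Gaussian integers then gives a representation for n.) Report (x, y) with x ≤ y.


Step 1: Factor n = 629 = 17 · 37.
Step 2: Check the mod-4 condition on each prime factor: 17 ≡ 1 (mod 4), exponent 1; 37 ≡ 1 (mod 4), exponent 1.
All primes ≡ 3 (mod 4) appear to even exponent (or don't appear), so by the two-squares theorem n IS expressible as a sum of two squares.
Step 3: Build a representation. Here n = 17 · 37 is a product of primes ≡ 1 (mod 4). Each prime p ≡ 1 (mod 4) is itself a sum of two squares; find a² by testing p − a² for a perfect square:
  17: 17 − 1² = 16 = 4² ⇒ 17 = 1² + 4².
  37: 37 − 1² = 36 = 6² ⇒ 37 = 1² + 6².
  Combine using the Brahmagupta–Fibonacci identity (a² + b²)(c² + d²) = (ac − bd)² + (ad + bc)² = (ac + bd)² + (ad − bc)²:
  17 · 37 = 629: from (1² + 4²)(1² + 6²), take (1·1 − 4·6, 1·6 + 4·1) = (1 − 24, 6 + 4) = (-23, 10); dropping signs (only squares matter) gives (23, 10); check 23² + 10² = 529 + 100 = 629 ✓.
Step 4: Order so x ≤ y and verify: 10² + 23² = 100 + 529 = 629 = n. ✓

n = 629 = 10² + 23² (one valid representation with x ≤ y).


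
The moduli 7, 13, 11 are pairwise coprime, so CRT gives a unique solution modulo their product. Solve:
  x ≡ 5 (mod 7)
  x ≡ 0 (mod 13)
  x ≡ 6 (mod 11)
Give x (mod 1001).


Moduli 7, 13, 11 are pairwise coprime; by CRT there is a unique solution modulo M = 7 · 13 · 11 = 1001.
Solve pairwise, accumulating the modulus:
  Start with x ≡ 5 (mod 7).
  Combine with x ≡ 0 (mod 13): since gcd(7, 13) = 1, we get a unique residue mod 91.
    Write x = 5 + 7·t and substitute into x ≡ 0 (mod 13): 7·t ≡ 0 − 5 = -5 (mod 13).
    Reduce coefficients mod 13: 7·t ≡ 8 (mod 13).
    The inverse of 7 mod 13 is 2 (since 7·2 = 14 = 1·13 + 1), so t ≡ 2·8 = 16 ≡ 3 (mod 13).
    Then x = 5 + 7·3 = 26, valid modulo lcm(7, 13) = 91: x ≡ 26 (mod 91).
  Combine with x ≡ 6 (mod 11): since gcd(91, 11) = 1, we get a unique residue mod 1001.
    Write x = 26 + 91·t and substitute into x ≡ 6 (mod 11): 91·t ≡ 6 − 26 = -20 (mod 11).
    Reduce coefficients mod 11: 3·t ≡ 2 (mod 11).
    The inverse of 3 mod 11 is 4 (since 3·4 = 12 = 1·11 + 1), so t ≡ 4·2 = 8 ≡ 8 (mod 11).
    Then x = 26 + 91·8 = 754, valid modulo lcm(91, 11) = 1001: x ≡ 754 (mod 1001).
Verify: 754 mod 7 = 5 ✓, 754 mod 13 = 0 ✓, 754 mod 11 = 6 ✓.

x ≡ 754 (mod 1001).


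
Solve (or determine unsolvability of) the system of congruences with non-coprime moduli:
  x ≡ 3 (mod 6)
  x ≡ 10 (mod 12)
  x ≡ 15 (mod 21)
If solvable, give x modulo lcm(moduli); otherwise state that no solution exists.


Moduli 6, 12, 21 are not pairwise coprime, so CRT works modulo lcm(m_i) when all pairwise compatibility conditions hold.
Pairwise compatibility: gcd(m_i, m_j) must divide a_i - a_j for every pair.
Merge one congruence at a time:
  Start: x ≡ 3 (mod 6).
  Combine with x ≡ 10 (mod 12): gcd(6, 12) = 6, and 10 - 3 = 7 is NOT divisible by 6.
    ⇒ system is inconsistent (no integer solution).

No solution (the system is inconsistent).


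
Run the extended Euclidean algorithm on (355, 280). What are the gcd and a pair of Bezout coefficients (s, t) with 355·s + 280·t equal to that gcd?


Euclidean algorithm on (355, 280) — divide until remainder is 0:
  355 = 1 · 280 + 75
  280 = 3 · 75 + 55
  75 = 1 · 55 + 20
  55 = 2 · 20 + 15
  20 = 1 · 15 + 5
  15 = 3 · 5 + 0
gcd(355, 280) = 5.
Track Bezout coefficients alongside the remainders: start with r₀ = 355 = a·1 + b·0 (s = 1, t = 0) and r₁ = 280 = a·0 + b·1 (s = 0, t = 1); each new remainder r_{k+1} = r_{k-1} − q_k·r_k inherits s_{k+1} = s_{k-1} − q_k·s_k, t_{k+1} = t_{k-1} − q_k·t_k, so r_k = a·s_k + b·t_k at every step:
  q = 1: r = 75, s = 1 − 1·0 = 1, t = 0 − 1·1 = -1  (check: 355·1 + 280·(-1) = 75)
  q = 3: r = 55, s = 0 − 3·1 = -3, t = 1 − 3·(-1) = 4  (check: 355·(-3) + 280·4 = 55)
  q = 1: r = 20, s = 1 − 1·(-3) = 4, t = -1 − 1·4 = -5  (check: 355·4 + 280·(-5) = 20)
  q = 2: r = 15, s = -3 − 2·4 = -11, t = 4 − 2·(-5) = 14  (check: 355·(-11) + 280·14 = 15)
  q = 1: r = 5, s = 4 − 1·(-11) = 15, t = -5 − 1·14 = -19  (check: 355·15 + 280·(-19) = 5)
The row with r = 5 (the gcd) gives the Bezout coefficients s = 15, t = -19.
Result: 355 · (15) + 280 · (-19) = 5.

gcd(355, 280) = 5; s = 15, t = -19 (check: 355·15 + 280·(-19) = 5).


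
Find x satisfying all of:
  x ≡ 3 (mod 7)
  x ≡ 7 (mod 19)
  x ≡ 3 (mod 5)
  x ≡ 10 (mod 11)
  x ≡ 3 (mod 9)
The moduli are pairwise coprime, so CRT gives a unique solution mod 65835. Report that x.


Product of moduli M = 7 · 19 · 5 · 11 · 9 = 65835.
Merge one congruence at a time:
  Start: x ≡ 3 (mod 7).
  Combine with x ≡ 7 (mod 19); new modulus lcm = 133.
    Write x = 3 + 7·t and substitute into x ≡ 7 (mod 19): 7·t ≡ 7 − 3 = 4 (mod 19).
    The inverse of 7 mod 19 is 11 (since 7·11 = 77 = 4·19 + 1), so t ≡ 11·4 = 44 ≡ 6 (mod 19).
    Then x = 3 + 7·6 = 45, valid modulo lcm(7, 19) = 133: x ≡ 45 (mod 133).
  Combine with x ≡ 3 (mod 5); new modulus lcm = 665.
    Write x = 45 + 133·t and substitute into x ≡ 3 (mod 5): 133·t ≡ 3 − 45 = -42 (mod 5).
    Reduce coefficients mod 5: 3·t ≡ 3 (mod 5).
    The inverse of 3 mod 5 is 2 (since 3·2 = 6 = 1·5 + 1), so t ≡ 2·3 = 6 ≡ 1 (mod 5).
    Then x = 45 + 133·1 = 178, valid modulo lcm(133, 5) = 665: x ≡ 178 (mod 665).
  Combine with x ≡ 10 (mod 11); new modulus lcm = 7315.
    Write x = 178 + 665·t and substitute into x ≡ 10 (mod 11): 665·t ≡ 10 − 178 = -168 (mod 11).
    Reduce coefficients mod 11: 5·t ≡ 8 (mod 11).
    The inverse of 5 mod 11 is 9 (since 5·9 = 45 = 4·11 + 1), so t ≡ 9·8 = 72 ≡ 6 (mod 11).
    Then x = 178 + 665·6 = 4168, valid modulo lcm(665, 11) = 7315: x ≡ 4168 (mod 7315).
  Combine with x ≡ 3 (mod 9); new modulus lcm = 65835.
    Write x = 4168 + 7315·t and substitute into x ≡ 3 (mod 9): 7315·t ≡ 3 − 4168 = -4165 (mod 9).
    Reduce coefficients mod 9: 7·t ≡ 2 (mod 9).
    The inverse of 7 mod 9 is 4 (since 7·4 = 28 = 3·9 + 1), so t ≡ 4·2 = 8 ≡ 8 (mod 9).
    Then x = 4168 + 7315·8 = 62688, valid modulo lcm(7315, 9) = 65835: x ≡ 62688 (mod 65835).
Verify against each original: 62688 mod 7 = 3, 62688 mod 19 = 7, 62688 mod 5 = 3, 62688 mod 11 = 10, 62688 mod 9 = 3.

x ≡ 62688 (mod 65835).


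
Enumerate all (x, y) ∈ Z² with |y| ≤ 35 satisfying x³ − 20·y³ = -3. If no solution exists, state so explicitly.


The equation is x³ - 20y³ = -3. For fixed y, x³ = 20·y³ − 3, so a solution requires the RHS to be a perfect cube.
Strategy: iterate y from -35 to 35, compute RHS = 20·y³ − 3, and check whether it is a (positive or negative) perfect cube.
Check small values of y:
  y = 0: RHS = -3 is not a perfect cube.
  y = 1: RHS = 17 is not a perfect cube.
  y = -1: RHS = -23 is not a perfect cube.
  y = 2: RHS = 157 is not a perfect cube.
  y = -2: RHS = -163 is not a perfect cube.
  y = 3: RHS = 537 is not a perfect cube.
  y = -3: RHS = -543 is not a perfect cube.
Continuing the search up to |y| = 35 finds no solutions either.
No (x, y) in the scanned range satisfies the equation.

No integer solutions with |y| ≤ 35.


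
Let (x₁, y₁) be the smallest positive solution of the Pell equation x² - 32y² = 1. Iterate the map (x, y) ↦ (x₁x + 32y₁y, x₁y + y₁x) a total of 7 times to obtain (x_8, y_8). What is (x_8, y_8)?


Step 1: Find the fundamental solution (x₁, y₁) of x² - 32y² = 1.
  Expand √32 as a continued fraction. a₀ = ⌊√32⌋ = 5; iterate m_{k+1} = d_k·a_k − m_k, d_{k+1} = (32 − m_{k+1}²)/d_k, a_{k+1} = ⌊(a₀ + m_{k+1})/d_{k+1}⌋ (starting m₀ = 0, d₀ = 1), with convergents p_k = a_k·p_{k-1} + p_{k-2}, q_k = a_k·q_{k-1} + q_{k-2} (p₋₁ = 1, q₋₁ = 0):
  k = 0: a₀ = 5; p₀/q₀ = 5/1; p₀² − 32·q₀² = 25 − 32 = -7.
  k = 1: m = 5, d = 7, a = ⌊(5 + 5)/7⌋ = 1; p/q = (1·5 + 1)/(1·1 + 0) = 6/1; p² − 32·q² = 36 − 32 = 4.
  k = 2: m = 2, d = 4, a = ⌊(5 + 2)/4⌋ = 1; p/q = (1·6 + 5)/(1·1 + 1) = 11/2; p² − 32·q² = 121 − 128 = -7.
  k = 3: m = 2, d = 7, a = ⌊(5 + 2)/7⌋ = 1; p/q = (1·11 + 6)/(1·2 + 1) = 17/3; p² − 32·q² = 289 − 288 = 1.
  The first convergent with p² − 32·q² = 1 gives the fundamental solution (x₁, y₁) = (17, 3).
Step 2: Apply the recurrence (x_{n+1}, y_{n+1}) = (x₁x_n + 32y₁y_n, x₁y_n + y₁x_n) repeatedly.
  From (x_1, y_1) = (17, 3): x_2 = 17·17 + 32·3·3 = 577; y_2 = 17·3 + 3·17 = 102.
  From (x_2, y_2) = (577, 102): x_3 = 17·577 + 32·3·102 = 19601; y_3 = 17·102 + 3·577 = 3465.
  From (x_3, y_3) = (19601, 3465): x_4 = 17·19601 + 32·3·3465 = 665857; y_4 = 17·3465 + 3·19601 = 117708.
  From (x_4, y_4) = (665857, 117708): x_5 = 17·665857 + 32·3·117708 = 22619537; y_5 = 17·117708 + 3·665857 = 3998607.
  From (x_5, y_5) = (22619537, 3998607): x_6 = 17·22619537 + 32·3·3998607 = 768398401; y_6 = 17·3998607 + 3·22619537 = 135834930.
  From (x_6, y_6) = (768398401, 135834930): x_7 = 17·768398401 + 32·3·135834930 = 26102926097; y_7 = 17·135834930 + 3·768398401 = 4614389013.
  From (x_7, y_7) = (26102926097, 4614389013): x_8 = 17·26102926097 + 32·3·4614389013 = 886731088897; y_8 = 17·4614389013 + 3·26102926097 = 156753391512.
Step 3: Verify x_8² - 32·y_8² = 786292024016459316676609 - 786292024016459316676608 = 1 (should be 1). ✓

(x_1, y_1) = (17, 3); (x_8, y_8) = (886731088897, 156753391512).


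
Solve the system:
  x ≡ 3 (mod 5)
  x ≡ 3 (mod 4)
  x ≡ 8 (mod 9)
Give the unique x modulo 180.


Moduli 5, 4, 9 are pairwise coprime; by CRT there is a unique solution modulo M = 5 · 4 · 9 = 180.
Solve pairwise, accumulating the modulus:
  Start with x ≡ 3 (mod 5).
  Combine with x ≡ 3 (mod 4): since gcd(5, 4) = 1, we get a unique residue mod 20.
    Write x = 3 + 5·t and substitute into x ≡ 3 (mod 4): 5·t ≡ 3 − 3 = 0 (mod 4).
    Reduce coefficients mod 4: 1·t ≡ 0 (mod 4).
    So t ≡ 0 (mod 4).
    Then x = 3 + 5·0 = 3, valid modulo lcm(5, 4) = 20: x ≡ 3 (mod 20).
  Combine with x ≡ 8 (mod 9): since gcd(20, 9) = 1, we get a unique residue mod 180.
    Write x = 3 + 20·t and substitute into x ≡ 8 (mod 9): 20·t ≡ 8 − 3 = 5 (mod 9).
    Reduce coefficients mod 9: 2·t ≡ 5 (mod 9).
    The inverse of 2 mod 9 is 5 (since 2·5 = 10 = 1·9 + 1), so t ≡ 5·5 = 25 ≡ 7 (mod 9).
    Then x = 3 + 20·7 = 143, valid modulo lcm(20, 9) = 180: x ≡ 143 (mod 180).
Verify: 143 mod 5 = 3 ✓, 143 mod 4 = 3 ✓, 143 mod 9 = 8 ✓.

x ≡ 143 (mod 180).


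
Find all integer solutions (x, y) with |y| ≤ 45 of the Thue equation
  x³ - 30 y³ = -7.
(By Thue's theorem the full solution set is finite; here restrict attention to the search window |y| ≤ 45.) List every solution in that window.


The equation is x³ - 30y³ = -7. For fixed y, x³ = 30·y³ − 7, so a solution requires the RHS to be a perfect cube.
Strategy: iterate y from -45 to 45, compute RHS = 30·y³ − 7, and check whether it is a (positive or negative) perfect cube.
Check small values of y:
  y = 0: RHS = -7 is not a perfect cube.
  y = 1: RHS = 23 is not a perfect cube.
  y = -1: RHS = -37 is not a perfect cube.
  y = 2: RHS = 233 is not a perfect cube.
  y = -2: RHS = -247 is not a perfect cube.
  y = 3: RHS = 803 is not a perfect cube.
  y = -3: RHS = -817 is not a perfect cube.
Continuing the search up to |y| = 45 finds no solutions either.
No (x, y) in the scanned range satisfies the equation.

No integer solutions with |y| ≤ 45.


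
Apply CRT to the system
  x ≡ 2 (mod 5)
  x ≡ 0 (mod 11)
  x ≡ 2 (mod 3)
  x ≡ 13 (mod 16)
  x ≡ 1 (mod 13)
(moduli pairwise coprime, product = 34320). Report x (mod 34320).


Product of moduli M = 5 · 11 · 3 · 16 · 13 = 34320.
Merge one congruence at a time:
  Start: x ≡ 2 (mod 5).
  Combine with x ≡ 0 (mod 11); new modulus lcm = 55.
    Write x = 2 + 5·t and substitute into x ≡ 0 (mod 11): 5·t ≡ 0 − 2 = -2 (mod 11).
    Reduce coefficients mod 11: 5·t ≡ 9 (mod 11).
    The inverse of 5 mod 11 is 9 (since 5·9 = 45 = 4·11 + 1), so t ≡ 9·9 = 81 ≡ 4 (mod 11).
    Then x = 2 + 5·4 = 22, valid modulo lcm(5, 11) = 55: x ≡ 22 (mod 55).
  Combine with x ≡ 2 (mod 3); new modulus lcm = 165.
    Write x = 22 + 55·t and substitute into x ≡ 2 (mod 3): 55·t ≡ 2 − 22 = -20 (mod 3).
    Reduce coefficients mod 3: 1·t ≡ 1 (mod 3).
    So t ≡ 1 (mod 3).
    Then x = 22 + 55·1 = 77, valid modulo lcm(55, 3) = 165: x ≡ 77 (mod 165).
  Combine with x ≡ 13 (mod 16); new modulus lcm = 2640.
    Write x = 77 + 165·t and substitute into x ≡ 13 (mod 16): 165·t ≡ 13 − 77 = -64 (mod 16).
    Reduce coefficients mod 16: 5·t ≡ 0 (mod 16).
    The inverse of 5 mod 16 is 13 (since 5·13 = 65 = 4·16 + 1), so t ≡ 13·0 = 0 ≡ 0 (mod 16).
    Then x = 77 + 165·0 = 77, valid modulo lcm(165, 16) = 2640: x ≡ 77 (mod 2640).
  Combine with x ≡ 1 (mod 13); new modulus lcm = 34320.
    Write x = 77 + 2640·t and substitute into x ≡ 1 (mod 13): 2640·t ≡ 1 − 77 = -76 (mod 13).
    Reduce coefficients mod 13: 1·t ≡ 2 (mod 13).
    So t ≡ 2 (mod 13).
    Then x = 77 + 2640·2 = 5357, valid modulo lcm(2640, 13) = 34320: x ≡ 5357 (mod 34320).
Verify against each original: 5357 mod 5 = 2, 5357 mod 11 = 0, 5357 mod 3 = 2, 5357 mod 16 = 13, 5357 mod 13 = 1.

x ≡ 5357 (mod 34320).


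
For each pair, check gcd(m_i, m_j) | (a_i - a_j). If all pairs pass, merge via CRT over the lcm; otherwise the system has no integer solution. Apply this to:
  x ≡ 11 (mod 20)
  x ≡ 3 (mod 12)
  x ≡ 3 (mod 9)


Moduli 20, 12, 9 are not pairwise coprime, so CRT works modulo lcm(m_i) when all pairwise compatibility conditions hold.
Pairwise compatibility: gcd(m_i, m_j) must divide a_i - a_j for every pair.
Merge one congruence at a time:
  Start: x ≡ 11 (mod 20).
  Combine with x ≡ 3 (mod 12): gcd(20, 12) = 4; 3 - 11 = -8, which IS divisible by 4, so compatible.
    Write x = 11 + 20·t and substitute into x ≡ 3 (mod 12): 20·t ≡ 3 − 11 = -8 (mod 12).
    Divide the congruence (and modulus) by g = 4: 5·t ≡ -2 (mod 3).
    Reduce coefficients mod 3: 2·t ≡ 1 (mod 3).
    The inverse of 2 mod 3 is 2 (since 2·2 = 4 = 1·3 + 1), so t ≡ 2·1 = 2 ≡ 2 (mod 3).
    Then x = 11 + 20·2 = 51, valid modulo lcm(20, 12) = 60: x ≡ 51 (mod 60).
  Combine with x ≡ 3 (mod 9): gcd(60, 9) = 3; 3 - 51 = -48, which IS divisible by 3, so compatible.
    Write x = 51 + 60·t and substitute into x ≡ 3 (mod 9): 60·t ≡ 3 − 51 = -48 (mod 9).
    Divide the congruence (and modulus) by g = 3: 20·t ≡ -16 (mod 3).
    Reduce coefficients mod 3: 2·t ≡ 2 (mod 3).
    The inverse of 2 mod 3 is 2 (since 2·2 = 4 = 1·3 + 1), so t ≡ 2·2 = 4 ≡ 1 (mod 3).
    Then x = 51 + 60·1 = 111, valid modulo lcm(60, 9) = 180: x ≡ 111 (mod 180).
Verify: 111 mod 20 = 11, 111 mod 12 = 3, 111 mod 9 = 3.

x ≡ 111 (mod 180).


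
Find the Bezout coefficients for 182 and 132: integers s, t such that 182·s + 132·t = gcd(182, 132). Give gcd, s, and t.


Euclidean algorithm on (182, 132) — divide until remainder is 0:
  182 = 1 · 132 + 50
  132 = 2 · 50 + 32
  50 = 1 · 32 + 18
  32 = 1 · 18 + 14
  18 = 1 · 14 + 4
  14 = 3 · 4 + 2
  4 = 2 · 2 + 0
gcd(182, 132) = 2.
Track Bezout coefficients alongside the remainders: start with r₀ = 182 = a·1 + b·0 (s = 1, t = 0) and r₁ = 132 = a·0 + b·1 (s = 0, t = 1); each new remainder r_{k+1} = r_{k-1} − q_k·r_k inherits s_{k+1} = s_{k-1} − q_k·s_k, t_{k+1} = t_{k-1} − q_k·t_k, so r_k = a·s_k + b·t_k at every step:
  q = 1: r = 50, s = 1 − 1·0 = 1, t = 0 − 1·1 = -1  (check: 182·1 + 132·(-1) = 50)
  q = 2: r = 32, s = 0 − 2·1 = -2, t = 1 − 2·(-1) = 3  (check: 182·(-2) + 132·3 = 32)
  q = 1: r = 18, s = 1 − 1·(-2) = 3, t = -1 − 1·3 = -4  (check: 182·3 + 132·(-4) = 18)
  q = 1: r = 14, s = -2 − 1·3 = -5, t = 3 − 1·(-4) = 7  (check: 182·(-5) + 132·7 = 14)
  q = 1: r = 4, s = 3 − 1·(-5) = 8, t = -4 − 1·7 = -11  (check: 182·8 + 132·(-11) = 4)
  q = 3: r = 2, s = -5 − 3·8 = -29, t = 7 − 3·(-11) = 40  (check: 182·(-29) + 132·40 = 2)
The row with r = 2 (the gcd) gives the Bezout coefficients s = -29, t = 40.
Result: 182 · (-29) + 132 · (40) = 2.

gcd(182, 132) = 2; s = -29, t = 40 (check: 182·(-29) + 132·40 = 2).


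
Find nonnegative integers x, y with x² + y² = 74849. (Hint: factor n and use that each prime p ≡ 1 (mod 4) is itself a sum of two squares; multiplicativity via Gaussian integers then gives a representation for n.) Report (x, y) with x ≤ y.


Step 1: Factor n = 74849 = 29^2 · 89.
Step 2: Check the mod-4 condition on each prime factor: 29 ≡ 1 (mod 4), exponent 2; 89 ≡ 1 (mod 4), exponent 1.
All primes ≡ 3 (mod 4) appear to even exponent (or don't appear), so by the two-squares theorem n IS expressible as a sum of two squares.
Step 3: Build a representation. Here n = 29 · 29 · 89 is a product of primes ≡ 1 (mod 4). Each prime p ≡ 1 (mod 4) is itself a sum of two squares; find a² by testing p − a² for a perfect square:
  29: 29 − 1² = 28, 29 − 2² = 25 = 5² ⇒ 29 = 2² + 5².
  89: 89 − 1² = 88, 89 − 2² = 85, 89 − 3² = 80, 89 − 4² = 73, 89 − 5² = 64 = 8² ⇒ 89 = 5² + 8².
  Combine using the Brahmagupta–Fibonacci identity (a² + b²)(c² + d²) = (ac − bd)² + (ad + bc)² = (ac + bd)² + (ad − bc)²:
  29 · 29 = 841: from (2² + 5²)(2² + 5²), take (2·2 − 5·5, 2·5 + 5·2) = (4 − 25, 10 + 10) = (-21, 20); dropping signs (only squares matter) gives (21, 20); check 21² + 20² = 441 + 400 = 841 ✓.
  841 · 89 = 74849: from (21² + 20²)(5² + 8²), take (21·5 − 20·8, 21·8 + 20·5) = (105 − 160, 168 + 100) = (-55, 268); dropping signs (only squares matter) gives (55, 268); check 55² + 268² = 3025 + 71824 = 74849 ✓.
Step 4: Order so x ≤ y and verify: 55² + 268² = 3025 + 71824 = 74849 = n. ✓

n = 74849 = 55² + 268² (one valid representation with x ≤ y).


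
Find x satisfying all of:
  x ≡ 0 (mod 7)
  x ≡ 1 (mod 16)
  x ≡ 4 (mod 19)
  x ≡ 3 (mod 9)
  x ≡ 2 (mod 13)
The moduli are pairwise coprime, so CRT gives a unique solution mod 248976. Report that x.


Product of moduli M = 7 · 16 · 19 · 9 · 13 = 248976.
Merge one congruence at a time:
  Start: x ≡ 0 (mod 7).
  Combine with x ≡ 1 (mod 16); new modulus lcm = 112.
    Write x = 0 + 7·t and substitute into x ≡ 1 (mod 16): 7·t ≡ 1 − 0 = 1 (mod 16).
    The inverse of 7 mod 16 is 7 (since 7·7 = 49 = 3·16 + 1), so t ≡ 7·1 = 7 ≡ 7 (mod 16).
    Then x = 0 + 7·7 = 49, valid modulo lcm(7, 16) = 112: x ≡ 49 (mod 112).
  Combine with x ≡ 4 (mod 19); new modulus lcm = 2128.
    Write x = 49 + 112·t and substitute into x ≡ 4 (mod 19): 112·t ≡ 4 − 49 = -45 (mod 19).
    Reduce coefficients mod 19: 17·t ≡ 12 (mod 19).
    The inverse of 17 mod 19 is 9 (since 17·9 = 153 = 8·19 + 1), so t ≡ 9·12 = 108 ≡ 13 (mod 19).
    Then x = 49 + 112·13 = 1505, valid modulo lcm(112, 19) = 2128: x ≡ 1505 (mod 2128).
  Combine with x ≡ 3 (mod 9); new modulus lcm = 19152.
    Write x = 1505 + 2128·t and substitute into x ≡ 3 (mod 9): 2128·t ≡ 3 − 1505 = -1502 (mod 9).
    Reduce coefficients mod 9: 4·t ≡ 1 (mod 9).
    The inverse of 4 mod 9 is 7 (since 4·7 = 28 = 3·9 + 1), so t ≡ 7·1 = 7 ≡ 7 (mod 9).
    Then x = 1505 + 2128·7 = 16401, valid modulo lcm(2128, 9) = 19152: x ≡ 16401 (mod 19152).
  Combine with x ≡ 2 (mod 13); new modulus lcm = 248976.
    Write x = 16401 + 19152·t and substitute into x ≡ 2 (mod 13): 19152·t ≡ 2 − 16401 = -16399 (mod 13).
    Reduce coefficients mod 13: 3·t ≡ 7 (mod 13).
    The inverse of 3 mod 13 is 9 (since 3·9 = 27 = 2·13 + 1), so t ≡ 9·7 = 63 ≡ 11 (mod 13).
    Then x = 16401 + 19152·11 = 227073, valid modulo lcm(19152, 13) = 248976: x ≡ 227073 (mod 248976).
Verify against each original: 227073 mod 7 = 0, 227073 mod 16 = 1, 227073 mod 19 = 4, 227073 mod 9 = 3, 227073 mod 13 = 2.

x ≡ 227073 (mod 248976).


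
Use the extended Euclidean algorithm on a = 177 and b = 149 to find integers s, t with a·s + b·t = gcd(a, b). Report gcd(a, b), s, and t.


Euclidean algorithm on (177, 149) — divide until remainder is 0:
  177 = 1 · 149 + 28
  149 = 5 · 28 + 9
  28 = 3 · 9 + 1
  9 = 9 · 1 + 0
gcd(177, 149) = 1.
Track Bezout coefficients alongside the remainders: start with r₀ = 177 = a·1 + b·0 (s = 1, t = 0) and r₁ = 149 = a·0 + b·1 (s = 0, t = 1); each new remainder r_{k+1} = r_{k-1} − q_k·r_k inherits s_{k+1} = s_{k-1} − q_k·s_k, t_{k+1} = t_{k-1} − q_k·t_k, so r_k = a·s_k + b·t_k at every step:
  q = 1: r = 28, s = 1 − 1·0 = 1, t = 0 − 1·1 = -1  (check: 177·1 + 149·(-1) = 28)
  q = 5: r = 9, s = 0 − 5·1 = -5, t = 1 − 5·(-1) = 6  (check: 177·(-5) + 149·6 = 9)
  q = 3: r = 1, s = 1 − 3·(-5) = 16, t = -1 − 3·6 = -19  (check: 177·16 + 149·(-19) = 1)
The row with r = 1 (the gcd) gives the Bezout coefficients s = 16, t = -19.
Result: 177 · (16) + 149 · (-19) = 1.

gcd(177, 149) = 1; s = 16, t = -19 (check: 177·16 + 149·(-19) = 1).


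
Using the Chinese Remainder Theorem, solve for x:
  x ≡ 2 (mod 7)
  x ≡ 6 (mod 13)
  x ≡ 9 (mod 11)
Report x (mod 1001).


Moduli 7, 13, 11 are pairwise coprime; by CRT there is a unique solution modulo M = 7 · 13 · 11 = 1001.
Solve pairwise, accumulating the modulus:
  Start with x ≡ 2 (mod 7).
  Combine with x ≡ 6 (mod 13): since gcd(7, 13) = 1, we get a unique residue mod 91.
    Write x = 2 + 7·t and substitute into x ≡ 6 (mod 13): 7·t ≡ 6 − 2 = 4 (mod 13).
    The inverse of 7 mod 13 is 2 (since 7·2 = 14 = 1·13 + 1), so t ≡ 2·4 = 8 ≡ 8 (mod 13).
    Then x = 2 + 7·8 = 58, valid modulo lcm(7, 13) = 91: x ≡ 58 (mod 91).
  Combine with x ≡ 9 (mod 11): since gcd(91, 11) = 1, we get a unique residue mod 1001.
    Write x = 58 + 91·t and substitute into x ≡ 9 (mod 11): 91·t ≡ 9 − 58 = -49 (mod 11).
    Reduce coefficients mod 11: 3·t ≡ 6 (mod 11).
    The inverse of 3 mod 11 is 4 (since 3·4 = 12 = 1·11 + 1), so t ≡ 4·6 = 24 ≡ 2 (mod 11).
    Then x = 58 + 91·2 = 240, valid modulo lcm(91, 11) = 1001: x ≡ 240 (mod 1001).
Verify: 240 mod 7 = 2 ✓, 240 mod 13 = 6 ✓, 240 mod 11 = 9 ✓.

x ≡ 240 (mod 1001).
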